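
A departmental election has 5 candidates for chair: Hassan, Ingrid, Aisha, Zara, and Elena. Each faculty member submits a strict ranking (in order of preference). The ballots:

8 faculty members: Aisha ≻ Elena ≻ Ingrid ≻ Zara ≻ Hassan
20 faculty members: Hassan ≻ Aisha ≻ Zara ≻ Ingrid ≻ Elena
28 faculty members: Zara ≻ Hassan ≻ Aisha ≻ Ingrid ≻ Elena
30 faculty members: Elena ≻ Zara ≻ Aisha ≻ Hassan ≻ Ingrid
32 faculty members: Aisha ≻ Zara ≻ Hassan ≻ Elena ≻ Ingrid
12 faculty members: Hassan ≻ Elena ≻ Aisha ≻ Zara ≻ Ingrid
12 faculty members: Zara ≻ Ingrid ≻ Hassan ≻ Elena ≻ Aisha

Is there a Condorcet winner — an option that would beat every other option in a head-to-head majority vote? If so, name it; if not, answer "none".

none

Checking pairwise contests:
Zara beats Hassan 110–32.
Hassan beats Ingrid 122–20.
Hassan beats Aisha 72–70.
Aisha beats Zara 72–70.
Hassan beats Elena 104–38.
Every option loses at least one head-to-head, so there is no Condorcet winner.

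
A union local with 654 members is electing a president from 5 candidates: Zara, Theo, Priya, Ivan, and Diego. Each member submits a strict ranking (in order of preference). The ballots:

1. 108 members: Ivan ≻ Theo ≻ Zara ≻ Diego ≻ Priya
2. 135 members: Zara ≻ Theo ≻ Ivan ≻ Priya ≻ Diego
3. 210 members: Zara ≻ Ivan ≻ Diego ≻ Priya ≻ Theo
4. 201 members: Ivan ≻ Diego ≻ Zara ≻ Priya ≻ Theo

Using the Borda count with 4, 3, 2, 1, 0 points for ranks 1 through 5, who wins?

Ivan

Zara: 108·2 + 135·4 + 210·4 + 201·2 = 1998
Theo: 108·3 + 135·3 + 210·0 + 201·0 = 729
Priya: 108·0 + 135·1 + 210·1 + 201·1 = 546
Ivan: 108·4 + 135·2 + 210·3 + 201·4 = 2136
Diego: 108·1 + 135·0 + 210·2 + 201·3 = 1131
Ivan has the highest Borda score (2136).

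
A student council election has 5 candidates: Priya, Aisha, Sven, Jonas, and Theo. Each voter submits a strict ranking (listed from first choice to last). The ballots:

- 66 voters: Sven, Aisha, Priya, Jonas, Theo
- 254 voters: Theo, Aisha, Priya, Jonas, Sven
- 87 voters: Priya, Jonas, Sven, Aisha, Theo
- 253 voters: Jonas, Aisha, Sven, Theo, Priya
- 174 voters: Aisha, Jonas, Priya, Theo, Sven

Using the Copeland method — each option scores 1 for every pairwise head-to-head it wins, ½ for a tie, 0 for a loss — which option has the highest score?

Aisha

Priya: beats Sven; loses to Aisha, Jonas, and Theo → score 1.
Aisha: beats Priya, Sven, Jonas, and Theo → score 4.
Sven: loses to Priya, Aisha, Jonas, and Theo → score 0.
Jonas: beats Priya, Sven, and Theo; loses to Aisha → score 3.
Theo: beats Priya and Sven; loses to Aisha and Jonas → score 2.
Aisha has the best pairwise record.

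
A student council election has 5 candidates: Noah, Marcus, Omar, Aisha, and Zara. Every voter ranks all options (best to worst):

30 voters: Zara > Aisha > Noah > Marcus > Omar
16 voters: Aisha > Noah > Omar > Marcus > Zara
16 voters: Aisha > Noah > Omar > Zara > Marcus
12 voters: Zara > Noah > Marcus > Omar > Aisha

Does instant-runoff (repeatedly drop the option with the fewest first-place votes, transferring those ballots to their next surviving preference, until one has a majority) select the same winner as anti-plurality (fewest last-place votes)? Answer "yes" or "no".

no

Instant-runoff — R1 Noah 0, Marcus 0, Omar 0, Aisha 32, Zara 42 (Zara winner). Winner: Zara.
Anti-plurality — last-place votes: Noah 0, Marcus 16, Omar 30, Aisha 12, Zara 16. Winner: Noah.
The two methods disagree.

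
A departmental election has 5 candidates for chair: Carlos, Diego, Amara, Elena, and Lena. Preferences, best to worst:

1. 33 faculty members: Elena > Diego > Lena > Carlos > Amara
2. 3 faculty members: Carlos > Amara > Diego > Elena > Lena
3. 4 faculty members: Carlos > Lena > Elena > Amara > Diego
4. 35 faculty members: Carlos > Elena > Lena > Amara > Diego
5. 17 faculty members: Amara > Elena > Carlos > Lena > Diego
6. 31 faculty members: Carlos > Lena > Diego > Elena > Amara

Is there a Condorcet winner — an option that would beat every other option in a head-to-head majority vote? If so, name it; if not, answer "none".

Carlos vs Diego: 90–33 for Carlos.
Carlos vs Amara: 106–17 for Carlos.
Carlos vs Elena: 73–50 for Carlos.
Carlos vs Lena: 90–33 for Carlos.
Carlos beats every other option head-to-head.

Carlos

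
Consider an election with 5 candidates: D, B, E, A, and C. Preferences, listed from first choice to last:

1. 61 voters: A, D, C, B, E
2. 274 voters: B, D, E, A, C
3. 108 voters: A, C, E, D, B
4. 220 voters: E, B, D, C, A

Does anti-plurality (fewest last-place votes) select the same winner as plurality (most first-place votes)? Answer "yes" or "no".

Anti-plurality — last-place votes: D 0, B 108, E 61, A 220, C 274. Winner: D.
Plurality — first-place votes: D 0, B 274, E 220, A 169, C 0. Winner: B.
The two methods disagree.

no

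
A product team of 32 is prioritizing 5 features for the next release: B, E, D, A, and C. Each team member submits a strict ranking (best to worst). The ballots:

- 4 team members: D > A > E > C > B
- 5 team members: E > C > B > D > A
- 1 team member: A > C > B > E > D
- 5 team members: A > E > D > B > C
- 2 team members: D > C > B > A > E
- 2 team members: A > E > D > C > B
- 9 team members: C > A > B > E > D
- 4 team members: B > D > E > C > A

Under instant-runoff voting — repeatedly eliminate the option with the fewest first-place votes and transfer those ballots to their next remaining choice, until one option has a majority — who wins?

Round 1: B 4, E 5, D 6, A 8, C 9. Eliminate B.
Round 2: E 5, D 10, A 8, C 9. Eliminate E.
Round 3: D 10, A 8, C 14. Eliminate A.
Round 4: D 17, C 15. D has a majority.

D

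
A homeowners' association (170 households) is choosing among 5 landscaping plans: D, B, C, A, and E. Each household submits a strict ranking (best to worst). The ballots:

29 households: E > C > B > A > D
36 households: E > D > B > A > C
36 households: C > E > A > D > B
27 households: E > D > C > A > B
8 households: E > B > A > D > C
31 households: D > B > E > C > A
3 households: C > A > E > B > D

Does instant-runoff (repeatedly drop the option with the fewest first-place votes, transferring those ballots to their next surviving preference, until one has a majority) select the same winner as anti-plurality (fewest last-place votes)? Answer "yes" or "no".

yes

Instant-runoff — R1 D 31, B 0, C 39, A 0, E 100 (E winner). Winner: E.
Anti-plurality — last-place votes: D 32, B 63, C 44, A 31, E 0. Winner: E.
The two methods agree.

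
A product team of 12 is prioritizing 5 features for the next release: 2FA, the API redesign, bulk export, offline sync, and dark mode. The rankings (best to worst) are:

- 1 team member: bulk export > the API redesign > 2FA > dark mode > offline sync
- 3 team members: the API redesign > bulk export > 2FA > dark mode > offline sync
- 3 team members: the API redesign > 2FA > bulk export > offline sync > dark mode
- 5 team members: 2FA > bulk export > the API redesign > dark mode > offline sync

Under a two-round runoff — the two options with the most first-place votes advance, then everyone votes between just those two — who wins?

Round 1 first-place votes: 2FA 5, the API redesign 6, bulk export 1, offline sync 0, dark mode 0.
the API redesign and 2FA advance.
Runoff: the API redesign is preferred to 2FA by 7 voters; 2FA by 5.
the API redesign wins the runoff.

the API redesign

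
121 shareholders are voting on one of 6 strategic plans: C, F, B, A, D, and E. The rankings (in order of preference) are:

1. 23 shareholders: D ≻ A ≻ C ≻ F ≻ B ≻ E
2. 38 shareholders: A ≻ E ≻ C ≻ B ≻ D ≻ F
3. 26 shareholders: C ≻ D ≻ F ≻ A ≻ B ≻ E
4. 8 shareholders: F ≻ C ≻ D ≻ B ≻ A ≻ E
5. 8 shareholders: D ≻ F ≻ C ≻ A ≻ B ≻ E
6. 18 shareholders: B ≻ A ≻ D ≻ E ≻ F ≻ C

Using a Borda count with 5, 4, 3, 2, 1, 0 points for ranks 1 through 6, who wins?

C: 23·3 + 38·3 + 26·5 + 8·4 + 8·3 + 18·0 = 369
F: 23·2 + 38·0 + 26·3 + 8·5 + 8·4 + 18·1 = 214
B: 23·1 + 38·2 + 26·1 + 8·2 + 8·1 + 18·5 = 239
A: 23·4 + 38·5 + 26·2 + 8·1 + 8·2 + 18·4 = 430
D: 23·5 + 38·1 + 26·4 + 8·3 + 8·5 + 18·3 = 375
E: 23·0 + 38·4 + 26·0 + 8·0 + 8·0 + 18·2 = 188
A has the highest Borda score (430).

A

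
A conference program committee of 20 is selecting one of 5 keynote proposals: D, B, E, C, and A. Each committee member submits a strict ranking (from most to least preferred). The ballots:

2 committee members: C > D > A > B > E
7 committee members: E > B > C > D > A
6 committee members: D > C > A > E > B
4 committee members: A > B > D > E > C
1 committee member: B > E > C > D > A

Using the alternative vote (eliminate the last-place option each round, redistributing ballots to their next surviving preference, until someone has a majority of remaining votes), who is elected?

D

Round 1: D 6, B 1, E 7, C 2, A 4. Eliminate B.
Round 2: D 6, E 8, C 2, A 4. Eliminate C.
Round 3: D 8, E 8, A 4. Eliminate A.
Round 4: D 12, E 8. D has a majority.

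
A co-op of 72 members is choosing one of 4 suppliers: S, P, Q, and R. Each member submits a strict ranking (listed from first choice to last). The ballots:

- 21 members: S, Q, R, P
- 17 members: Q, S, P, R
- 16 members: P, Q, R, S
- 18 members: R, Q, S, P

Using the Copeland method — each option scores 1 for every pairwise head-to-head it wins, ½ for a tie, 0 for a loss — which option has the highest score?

S: beats P and R; loses to Q → score 2.
P: loses to S, Q, and R → score 0.
Q: beats S, P, and R → score 3.
R: beats P; loses to S and Q → score 1.
Q has the best pairwise record.

Q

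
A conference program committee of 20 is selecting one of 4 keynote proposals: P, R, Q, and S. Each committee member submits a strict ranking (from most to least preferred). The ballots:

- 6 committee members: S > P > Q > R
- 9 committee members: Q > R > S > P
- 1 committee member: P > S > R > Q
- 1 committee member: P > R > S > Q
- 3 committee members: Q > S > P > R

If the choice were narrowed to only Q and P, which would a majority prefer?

Q

Voters preferring Q to P: 12; preferring P to Q: 8.
Q wins the head-to-head.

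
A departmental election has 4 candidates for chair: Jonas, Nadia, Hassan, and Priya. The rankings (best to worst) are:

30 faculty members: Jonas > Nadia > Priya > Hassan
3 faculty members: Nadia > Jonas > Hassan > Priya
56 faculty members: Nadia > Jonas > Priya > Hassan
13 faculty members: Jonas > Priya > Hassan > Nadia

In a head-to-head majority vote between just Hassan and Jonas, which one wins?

Voters preferring Hassan to Jonas: 0; preferring Jonas to Hassan: 102.
Jonas wins the head-to-head.

Jonas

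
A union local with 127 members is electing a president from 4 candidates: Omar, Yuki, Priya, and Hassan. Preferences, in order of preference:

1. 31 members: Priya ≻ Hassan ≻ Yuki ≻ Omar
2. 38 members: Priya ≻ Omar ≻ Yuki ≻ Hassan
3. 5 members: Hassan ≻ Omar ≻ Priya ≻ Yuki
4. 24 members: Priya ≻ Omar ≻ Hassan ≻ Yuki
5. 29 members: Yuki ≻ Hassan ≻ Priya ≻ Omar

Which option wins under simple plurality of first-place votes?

First-place votes: Omar 0, Yuki 29, Priya 93, Hassan 5.
Priya has the most first-place votes.

Priya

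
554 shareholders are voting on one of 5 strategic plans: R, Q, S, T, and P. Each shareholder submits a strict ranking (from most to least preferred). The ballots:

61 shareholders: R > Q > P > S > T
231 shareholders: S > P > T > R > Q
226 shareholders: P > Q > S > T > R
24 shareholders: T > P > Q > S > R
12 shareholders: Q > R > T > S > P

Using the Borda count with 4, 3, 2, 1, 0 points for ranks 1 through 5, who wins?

P

R: 61·4 + 231·1 + 226·0 + 24·0 + 12·3 = 511
Q: 61·3 + 231·0 + 226·3 + 24·2 + 12·4 = 957
S: 61·1 + 231·4 + 226·2 + 24·1 + 12·1 = 1473
T: 61·0 + 231·2 + 226·1 + 24·4 + 12·2 = 808
P: 61·2 + 231·3 + 226·4 + 24·3 + 12·0 = 1791
P has the highest Borda score (1791).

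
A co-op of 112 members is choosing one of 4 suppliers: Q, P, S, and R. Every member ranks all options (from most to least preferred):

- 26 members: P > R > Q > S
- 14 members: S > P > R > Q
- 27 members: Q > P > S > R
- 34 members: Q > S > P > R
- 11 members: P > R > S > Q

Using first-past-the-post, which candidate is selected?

Q

First-place votes: Q 61, P 37, S 14, R 0.
Q has the most first-place votes.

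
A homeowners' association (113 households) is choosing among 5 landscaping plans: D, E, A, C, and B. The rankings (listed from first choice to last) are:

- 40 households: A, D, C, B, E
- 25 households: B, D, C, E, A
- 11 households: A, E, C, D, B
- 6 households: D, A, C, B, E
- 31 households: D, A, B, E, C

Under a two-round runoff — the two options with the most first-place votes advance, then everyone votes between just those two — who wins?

Round 1 first-place votes: D 37, E 0, A 51, C 0, B 25.
A and D advance.
Runoff: A is preferred to D by 51 voters; D by 62.
D wins the runoff.

D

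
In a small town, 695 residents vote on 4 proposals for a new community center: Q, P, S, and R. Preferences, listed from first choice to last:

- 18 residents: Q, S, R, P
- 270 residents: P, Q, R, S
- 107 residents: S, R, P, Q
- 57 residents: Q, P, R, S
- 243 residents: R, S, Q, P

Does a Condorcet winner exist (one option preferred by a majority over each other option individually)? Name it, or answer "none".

R vs Q: 350–345 for R.
R vs P: 368–327 for R.
R vs S: 570–125 for R.
R beats every other option head-to-head.

R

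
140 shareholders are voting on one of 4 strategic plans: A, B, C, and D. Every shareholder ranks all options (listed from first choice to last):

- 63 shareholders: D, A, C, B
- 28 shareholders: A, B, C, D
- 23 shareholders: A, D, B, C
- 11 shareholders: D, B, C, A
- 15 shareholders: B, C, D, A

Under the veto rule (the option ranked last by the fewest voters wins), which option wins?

C

Last-place votes: A 26, B 63, C 23, D 28.
C is ranked last by the fewest voters, so C wins.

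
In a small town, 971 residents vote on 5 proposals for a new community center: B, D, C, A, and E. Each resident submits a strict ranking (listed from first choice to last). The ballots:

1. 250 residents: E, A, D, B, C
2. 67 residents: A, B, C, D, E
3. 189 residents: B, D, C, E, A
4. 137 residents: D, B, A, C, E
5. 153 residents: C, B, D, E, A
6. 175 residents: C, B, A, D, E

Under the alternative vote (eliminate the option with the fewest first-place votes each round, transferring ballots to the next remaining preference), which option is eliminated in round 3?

E

Round 1: B 189, D 137, C 328, A 67, E 250. Eliminate A.
Round 2: B 256, D 137, C 328, E 250. Eliminate D.
Round 3: B 393, C 328, E 250. Eliminate E.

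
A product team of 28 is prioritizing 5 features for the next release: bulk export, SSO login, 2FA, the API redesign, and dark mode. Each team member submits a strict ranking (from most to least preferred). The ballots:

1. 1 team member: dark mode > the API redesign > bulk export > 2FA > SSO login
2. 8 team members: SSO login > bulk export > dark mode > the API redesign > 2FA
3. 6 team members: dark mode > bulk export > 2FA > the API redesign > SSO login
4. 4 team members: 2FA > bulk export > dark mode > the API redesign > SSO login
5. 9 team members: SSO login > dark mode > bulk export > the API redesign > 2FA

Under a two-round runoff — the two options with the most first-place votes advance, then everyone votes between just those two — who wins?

SSO login

Round 1 first-place votes: bulk export 0, SSO login 17, 2FA 4, the API redesign 0, dark mode 7.
SSO login and dark mode advance.
Runoff: SSO login is preferred to dark mode by 17 voters; dark mode by 11.
SSO login wins the runoff.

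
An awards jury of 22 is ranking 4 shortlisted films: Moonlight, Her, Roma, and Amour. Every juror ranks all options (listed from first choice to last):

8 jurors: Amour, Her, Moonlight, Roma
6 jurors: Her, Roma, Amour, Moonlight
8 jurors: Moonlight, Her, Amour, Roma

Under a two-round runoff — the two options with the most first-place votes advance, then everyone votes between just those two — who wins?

Amour

Round 1 first-place votes: Moonlight 8, Her 6, Roma 0, Amour 8.
Moonlight and Amour advance.
Runoff: Moonlight is preferred to Amour by 8 voters; Amour by 14.
Amour wins the runoff.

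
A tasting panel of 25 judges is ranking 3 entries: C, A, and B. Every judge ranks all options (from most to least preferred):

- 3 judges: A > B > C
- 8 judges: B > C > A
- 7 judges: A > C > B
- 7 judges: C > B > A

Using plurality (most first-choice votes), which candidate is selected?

A

First-place votes: C 7, A 10, B 8.
A has the most first-place votes.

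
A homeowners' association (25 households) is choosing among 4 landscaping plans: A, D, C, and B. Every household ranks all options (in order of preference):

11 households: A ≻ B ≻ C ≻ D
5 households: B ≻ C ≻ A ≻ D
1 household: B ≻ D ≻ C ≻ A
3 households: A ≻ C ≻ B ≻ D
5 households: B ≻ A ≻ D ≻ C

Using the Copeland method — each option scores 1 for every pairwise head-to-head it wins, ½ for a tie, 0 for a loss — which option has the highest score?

A

A: beats D, C, and B → score 3.
D: loses to A, C, and B → score 0.
C: beats D; loses to A and B → score 1.
B: beats D and C; loses to A → score 2.
A has the best pairwise record.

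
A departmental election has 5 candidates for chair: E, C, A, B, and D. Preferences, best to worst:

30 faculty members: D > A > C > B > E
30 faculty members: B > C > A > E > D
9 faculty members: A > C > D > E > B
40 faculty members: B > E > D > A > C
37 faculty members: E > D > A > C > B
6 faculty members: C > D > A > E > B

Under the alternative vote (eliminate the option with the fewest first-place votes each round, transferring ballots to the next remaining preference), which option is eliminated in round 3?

Round 1: E 37, C 6, A 9, B 70, D 30. Eliminate C.
Round 2: E 37, A 9, B 70, D 36. Eliminate A.
Round 3: E 37, B 70, D 45. Eliminate E.

E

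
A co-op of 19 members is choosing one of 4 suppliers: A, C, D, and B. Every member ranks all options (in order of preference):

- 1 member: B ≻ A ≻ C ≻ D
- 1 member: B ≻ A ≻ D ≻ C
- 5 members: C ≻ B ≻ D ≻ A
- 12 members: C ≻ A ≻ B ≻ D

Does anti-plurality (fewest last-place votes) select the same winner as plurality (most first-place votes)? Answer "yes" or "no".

Anti-plurality — last-place votes: A 5, C 1, D 13, B 0. Winner: B.
Plurality — first-place votes: A 0, C 17, D 0, B 2. Winner: C.
The two methods disagree.

no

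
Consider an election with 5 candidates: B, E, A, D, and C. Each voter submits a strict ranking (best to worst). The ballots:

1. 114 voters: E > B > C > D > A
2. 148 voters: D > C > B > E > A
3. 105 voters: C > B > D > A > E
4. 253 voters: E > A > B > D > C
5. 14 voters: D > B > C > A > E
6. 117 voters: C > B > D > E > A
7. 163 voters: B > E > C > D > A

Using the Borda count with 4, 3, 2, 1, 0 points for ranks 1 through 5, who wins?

B: 114·3 + 148·2 + 105·3 + 253·2 + 14·3 + 117·3 + 163·4 = 2504
E: 114·4 + 148·1 + 105·0 + 253·4 + 14·0 + 117·1 + 163·3 = 2222
A: 114·0 + 148·0 + 105·1 + 253·3 + 14·1 + 117·0 + 163·0 = 878
D: 114·1 + 148·4 + 105·2 + 253·1 + 14·4 + 117·2 + 163·1 = 1622
C: 114·2 + 148·3 + 105·4 + 253·0 + 14·2 + 117·4 + 163·2 = 1914
B has the highest Borda score (2504).

B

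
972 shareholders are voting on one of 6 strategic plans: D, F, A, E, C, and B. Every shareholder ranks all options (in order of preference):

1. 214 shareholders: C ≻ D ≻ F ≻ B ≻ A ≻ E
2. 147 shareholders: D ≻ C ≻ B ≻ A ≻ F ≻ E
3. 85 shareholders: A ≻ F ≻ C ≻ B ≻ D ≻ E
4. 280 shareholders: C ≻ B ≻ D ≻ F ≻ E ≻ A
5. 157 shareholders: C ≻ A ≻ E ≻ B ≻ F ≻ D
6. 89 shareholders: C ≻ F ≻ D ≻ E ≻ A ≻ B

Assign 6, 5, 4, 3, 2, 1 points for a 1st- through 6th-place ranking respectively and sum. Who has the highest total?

C

D: 214·5 + 147·6 + 85·2 + 280·4 + 157·1 + 89·4 = 3755
F: 214·4 + 147·2 + 85·5 + 280·3 + 157·2 + 89·5 = 3174
A: 214·2 + 147·3 + 85·6 + 280·1 + 157·5 + 89·2 = 2622
E: 214·1 + 147·1 + 85·1 + 280·2 + 157·4 + 89·3 = 1901
C: 214·6 + 147·5 + 85·4 + 280·6 + 157·6 + 89·6 = 5515
B: 214·3 + 147·4 + 85·3 + 280·5 + 157·3 + 89·1 = 3445
C has the highest Borda score (5515).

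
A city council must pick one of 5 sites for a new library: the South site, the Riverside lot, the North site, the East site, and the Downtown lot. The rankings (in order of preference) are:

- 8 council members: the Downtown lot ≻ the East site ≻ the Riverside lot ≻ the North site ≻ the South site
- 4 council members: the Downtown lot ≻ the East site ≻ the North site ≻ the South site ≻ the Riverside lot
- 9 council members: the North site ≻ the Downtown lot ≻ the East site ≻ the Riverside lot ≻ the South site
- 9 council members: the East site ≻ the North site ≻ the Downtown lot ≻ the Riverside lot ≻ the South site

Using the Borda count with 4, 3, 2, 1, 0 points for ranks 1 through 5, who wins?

the South site: 8·0 + 4·1 + 9·0 + 9·0 = 4
the Riverside lot: 8·2 + 4·0 + 9·1 + 9·1 = 34
the North site: 8·1 + 4·2 + 9·4 + 9·3 = 79
the East site: 8·3 + 4·3 + 9·2 + 9·4 = 90
the Downtown lot: 8·4 + 4·4 + 9·3 + 9·2 = 93
the Downtown lot has the highest Borda score (93).

the Downtown lot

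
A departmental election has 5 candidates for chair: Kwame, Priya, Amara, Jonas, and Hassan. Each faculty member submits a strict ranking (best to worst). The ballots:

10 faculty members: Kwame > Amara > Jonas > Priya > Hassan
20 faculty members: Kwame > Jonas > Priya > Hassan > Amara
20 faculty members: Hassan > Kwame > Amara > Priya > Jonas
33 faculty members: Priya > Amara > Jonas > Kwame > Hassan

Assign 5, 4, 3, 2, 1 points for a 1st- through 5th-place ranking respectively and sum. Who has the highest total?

Kwame: 10·5 + 20·5 + 20·4 + 33·2 = 296
Priya: 10·2 + 20·3 + 20·2 + 33·5 = 285
Amara: 10·4 + 20·1 + 20·3 + 33·4 = 252
Jonas: 10·3 + 20·4 + 20·1 + 33·3 = 229
Hassan: 10·1 + 20·2 + 20·5 + 33·1 = 183
Kwame has the highest Borda score (296).

Kwame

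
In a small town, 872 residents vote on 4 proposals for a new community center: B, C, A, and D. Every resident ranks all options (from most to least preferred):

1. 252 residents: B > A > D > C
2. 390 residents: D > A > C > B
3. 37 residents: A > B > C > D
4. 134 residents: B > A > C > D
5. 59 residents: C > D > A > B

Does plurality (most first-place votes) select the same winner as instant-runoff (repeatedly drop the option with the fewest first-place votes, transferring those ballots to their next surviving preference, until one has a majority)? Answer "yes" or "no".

yes

Plurality — first-place votes: B 386, C 59, A 37, D 390. Winner: D.
Instant-runoff — R1 B 386, C 59, A 37, D 390 (A out); R2 B 423, C 59, D 390 (C out); R3 B 423, D 449 (D winner). Winner: D.
The two methods agree.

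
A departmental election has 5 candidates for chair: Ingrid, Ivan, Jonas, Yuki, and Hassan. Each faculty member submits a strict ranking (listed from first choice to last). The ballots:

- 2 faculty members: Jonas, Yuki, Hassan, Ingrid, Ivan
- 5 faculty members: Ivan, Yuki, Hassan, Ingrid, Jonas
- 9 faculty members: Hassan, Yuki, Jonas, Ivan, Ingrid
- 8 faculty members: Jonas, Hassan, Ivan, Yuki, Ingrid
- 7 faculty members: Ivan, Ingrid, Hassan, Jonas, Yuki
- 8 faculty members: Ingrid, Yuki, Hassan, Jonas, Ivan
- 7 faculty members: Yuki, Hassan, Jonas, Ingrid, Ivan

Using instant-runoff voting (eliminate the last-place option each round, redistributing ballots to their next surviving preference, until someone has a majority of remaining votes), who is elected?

Hassan

Round 1: Ingrid 8, Ivan 12, Jonas 10, Yuki 7, Hassan 9. Eliminate Yuki.
Round 2: Ingrid 8, Ivan 12, Jonas 10, Hassan 16. Eliminate Ingrid.
Round 3: Ivan 12, Jonas 10, Hassan 24. Hassan has a majority.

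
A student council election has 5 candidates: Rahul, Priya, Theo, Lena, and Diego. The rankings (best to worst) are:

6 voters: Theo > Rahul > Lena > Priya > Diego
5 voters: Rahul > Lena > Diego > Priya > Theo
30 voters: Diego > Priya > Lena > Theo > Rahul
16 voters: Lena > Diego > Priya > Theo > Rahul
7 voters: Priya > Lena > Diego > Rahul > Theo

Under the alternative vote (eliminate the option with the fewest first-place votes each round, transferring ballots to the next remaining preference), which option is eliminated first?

Rahul

Round 1: Rahul 5, Priya 7, Theo 6, Lena 16, Diego 30. Eliminate Rahul.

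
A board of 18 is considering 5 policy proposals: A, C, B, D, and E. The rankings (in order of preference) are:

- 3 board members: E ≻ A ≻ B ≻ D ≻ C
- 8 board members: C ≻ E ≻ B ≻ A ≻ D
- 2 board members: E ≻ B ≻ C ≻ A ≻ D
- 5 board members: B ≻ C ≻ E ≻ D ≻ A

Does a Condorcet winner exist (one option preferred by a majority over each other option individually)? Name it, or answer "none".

none

Checking pairwise contests:
C beats A 15–3.
B beats C 10–8.
E beats B 13–5.
A beats D 13–5.
C beats E 13–5.
Every option loses at least one head-to-head, so there is no Condorcet winner.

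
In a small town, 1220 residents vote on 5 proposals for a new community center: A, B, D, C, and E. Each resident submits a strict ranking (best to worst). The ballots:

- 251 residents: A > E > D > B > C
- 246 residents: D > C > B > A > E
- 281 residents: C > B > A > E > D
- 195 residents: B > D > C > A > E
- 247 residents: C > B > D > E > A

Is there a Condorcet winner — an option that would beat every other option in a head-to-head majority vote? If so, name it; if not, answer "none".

none

Checking pairwise contests:
B beats A 969–251.
C beats B 774–446.
B beats D 723–497.
D beats C 692–528.
A beats E 973–247.
Every option loses at least one head-to-head, so there is no Condorcet winner.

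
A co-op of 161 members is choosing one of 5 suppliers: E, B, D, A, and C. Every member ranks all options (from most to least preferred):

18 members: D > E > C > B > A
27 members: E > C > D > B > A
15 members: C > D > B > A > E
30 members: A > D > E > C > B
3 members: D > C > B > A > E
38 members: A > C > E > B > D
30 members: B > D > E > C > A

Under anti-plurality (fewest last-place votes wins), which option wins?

C

Last-place votes: E 18, B 30, D 38, A 75, C 0.
C is ranked last by the fewest voters, so C wins.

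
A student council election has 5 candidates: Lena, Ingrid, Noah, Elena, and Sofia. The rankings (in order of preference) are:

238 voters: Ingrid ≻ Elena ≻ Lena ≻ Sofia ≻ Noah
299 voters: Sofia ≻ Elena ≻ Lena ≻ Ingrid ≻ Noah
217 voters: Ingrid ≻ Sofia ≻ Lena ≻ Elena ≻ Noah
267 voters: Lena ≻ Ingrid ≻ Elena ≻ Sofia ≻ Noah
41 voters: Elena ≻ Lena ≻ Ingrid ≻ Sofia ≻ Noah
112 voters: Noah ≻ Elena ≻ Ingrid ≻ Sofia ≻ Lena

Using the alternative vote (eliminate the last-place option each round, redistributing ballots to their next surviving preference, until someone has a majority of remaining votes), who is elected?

Round 1: Lena 267, Ingrid 455, Noah 112, Elena 41, Sofia 299. Eliminate Elena.
Round 2: Lena 308, Ingrid 455, Noah 112, Sofia 299. Eliminate Noah.
Round 3: Lena 308, Ingrid 567, Sofia 299. Eliminate Sofia.
Round 4: Lena 607, Ingrid 567. Lena has a majority.

Lena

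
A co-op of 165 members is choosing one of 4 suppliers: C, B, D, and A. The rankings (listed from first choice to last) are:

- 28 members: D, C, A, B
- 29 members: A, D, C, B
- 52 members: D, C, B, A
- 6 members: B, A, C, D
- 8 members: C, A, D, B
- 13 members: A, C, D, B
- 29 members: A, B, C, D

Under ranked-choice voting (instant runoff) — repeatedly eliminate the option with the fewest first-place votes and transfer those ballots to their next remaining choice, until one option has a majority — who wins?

Round 1: C 8, B 6, D 80, A 71. Eliminate B.
Round 2: C 8, D 80, A 77. Eliminate C.
Round 3: D 80, A 85. A has a majority.

A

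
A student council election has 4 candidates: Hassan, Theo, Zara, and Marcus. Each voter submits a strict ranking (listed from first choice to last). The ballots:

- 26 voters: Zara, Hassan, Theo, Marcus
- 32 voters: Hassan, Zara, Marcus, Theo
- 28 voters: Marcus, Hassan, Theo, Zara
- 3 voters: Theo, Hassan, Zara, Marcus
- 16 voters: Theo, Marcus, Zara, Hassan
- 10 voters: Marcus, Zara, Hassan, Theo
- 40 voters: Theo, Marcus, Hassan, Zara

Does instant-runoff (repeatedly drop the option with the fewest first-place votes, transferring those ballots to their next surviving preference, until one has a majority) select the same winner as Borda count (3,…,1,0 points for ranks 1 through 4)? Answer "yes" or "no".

yes

Instant-runoff — R1 Hassan 32, Theo 59, Zara 26, Marcus 38 (Zara out); R2 Hassan 58, Theo 59, Marcus 38 (Marcus out); R3 Hassan 96, Theo 59 (Hassan winner). Winner: Hassan.
Borda — scores: Hassan 260, Theo 231, Zara 181, Marcus 258. Winner: Hassan.
The two methods agree.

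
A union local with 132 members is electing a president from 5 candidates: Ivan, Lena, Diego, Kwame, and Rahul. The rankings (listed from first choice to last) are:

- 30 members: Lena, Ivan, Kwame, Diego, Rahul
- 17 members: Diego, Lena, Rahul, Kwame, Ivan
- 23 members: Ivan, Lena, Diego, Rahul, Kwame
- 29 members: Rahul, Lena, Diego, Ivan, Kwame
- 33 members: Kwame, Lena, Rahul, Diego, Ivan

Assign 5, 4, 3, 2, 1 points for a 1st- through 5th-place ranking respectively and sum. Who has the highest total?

Lena

Ivan: 30·4 + 17·1 + 23·5 + 29·2 + 33·1 = 343
Lena: 30·5 + 17·4 + 23·4 + 29·4 + 33·4 = 558
Diego: 30·2 + 17·5 + 23·3 + 29·3 + 33·2 = 367
Kwame: 30·3 + 17·2 + 23·1 + 29·1 + 33·5 = 341
Rahul: 30·1 + 17·3 + 23·2 + 29·5 + 33·3 = 371
Lena has the highest Borda score (558).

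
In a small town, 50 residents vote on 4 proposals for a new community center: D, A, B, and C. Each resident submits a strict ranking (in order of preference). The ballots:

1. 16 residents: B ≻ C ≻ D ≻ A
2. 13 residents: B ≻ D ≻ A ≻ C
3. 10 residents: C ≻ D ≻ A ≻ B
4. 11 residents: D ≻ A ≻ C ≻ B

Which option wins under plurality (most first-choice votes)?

First-place votes: D 11, A 0, B 29, C 10.
B has the most first-place votes.

B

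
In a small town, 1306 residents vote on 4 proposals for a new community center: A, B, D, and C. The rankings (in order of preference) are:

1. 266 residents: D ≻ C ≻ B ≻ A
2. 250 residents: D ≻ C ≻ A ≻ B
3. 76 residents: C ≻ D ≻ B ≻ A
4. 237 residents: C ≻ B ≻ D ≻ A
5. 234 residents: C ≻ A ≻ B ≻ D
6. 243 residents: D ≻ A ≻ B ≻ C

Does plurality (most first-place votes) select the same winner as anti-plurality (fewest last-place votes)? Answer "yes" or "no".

Plurality — first-place votes: A 0, B 0, D 759, C 547. Winner: D.
Anti-plurality — last-place votes: A 579, B 250, D 234, C 243. Winner: D.
The two methods agree.

yes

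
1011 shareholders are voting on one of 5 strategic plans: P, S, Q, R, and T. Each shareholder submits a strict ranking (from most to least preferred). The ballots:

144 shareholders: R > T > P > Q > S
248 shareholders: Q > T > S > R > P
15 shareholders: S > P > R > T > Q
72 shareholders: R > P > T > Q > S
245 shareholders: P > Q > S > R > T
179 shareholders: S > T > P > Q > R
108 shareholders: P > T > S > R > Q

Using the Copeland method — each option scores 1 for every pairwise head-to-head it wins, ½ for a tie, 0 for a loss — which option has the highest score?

T

P: beats S, Q, and R; loses to T → score 3.
S: beats R; loses to P, Q, and T → score 1.
Q: beats S and R; loses to P and T → score 2.
R: loses to P, S, Q, and T → score 0.
T: beats P, S, Q, and R → score 4.
T has the best pairwise record.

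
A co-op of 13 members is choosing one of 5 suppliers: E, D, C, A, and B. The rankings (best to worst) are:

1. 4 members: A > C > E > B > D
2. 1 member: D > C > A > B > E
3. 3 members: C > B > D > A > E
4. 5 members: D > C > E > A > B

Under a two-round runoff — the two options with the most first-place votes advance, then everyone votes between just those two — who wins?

Round 1 first-place votes: E 0, D 6, C 3, A 4, B 0.
D and A advance.
Runoff: D is preferred to A by 9 voters; A by 4.
D wins the runoff.

D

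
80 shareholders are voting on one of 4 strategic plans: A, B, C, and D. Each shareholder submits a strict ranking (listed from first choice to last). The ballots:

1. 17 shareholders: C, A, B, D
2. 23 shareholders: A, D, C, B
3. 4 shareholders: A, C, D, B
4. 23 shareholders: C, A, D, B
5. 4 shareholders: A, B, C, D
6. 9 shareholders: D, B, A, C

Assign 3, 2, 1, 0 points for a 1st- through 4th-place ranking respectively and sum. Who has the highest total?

A: 17·2 + 23·3 + 4·3 + 23·2 + 4·3 + 9·1 = 182
B: 17·1 + 23·0 + 4·0 + 23·0 + 4·2 + 9·2 = 43
C: 17·3 + 23·1 + 4·2 + 23·3 + 4·1 + 9·0 = 155
D: 17·0 + 23·2 + 4·1 + 23·1 + 4·0 + 9·3 = 100
A has the highest Borda score (182).

A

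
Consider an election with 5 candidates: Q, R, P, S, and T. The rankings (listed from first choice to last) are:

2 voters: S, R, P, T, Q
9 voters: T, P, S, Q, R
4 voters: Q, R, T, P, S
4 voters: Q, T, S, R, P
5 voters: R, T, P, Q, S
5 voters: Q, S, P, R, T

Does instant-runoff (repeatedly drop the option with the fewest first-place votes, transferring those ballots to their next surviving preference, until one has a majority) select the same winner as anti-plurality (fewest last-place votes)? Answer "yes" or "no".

Instant-runoff — R1 Q 13, R 5, P 0, S 2, T 9 (P out); R2 Q 13, R 5, S 2, T 9 (S out); R3 Q 13, R 7, T 9 (R out); R4 Q 13, T 16 (T winner). Winner: T.
Anti-plurality — last-place votes: Q 2, R 9, P 4, S 9, T 5. Winner: Q.
The two methods disagree.

no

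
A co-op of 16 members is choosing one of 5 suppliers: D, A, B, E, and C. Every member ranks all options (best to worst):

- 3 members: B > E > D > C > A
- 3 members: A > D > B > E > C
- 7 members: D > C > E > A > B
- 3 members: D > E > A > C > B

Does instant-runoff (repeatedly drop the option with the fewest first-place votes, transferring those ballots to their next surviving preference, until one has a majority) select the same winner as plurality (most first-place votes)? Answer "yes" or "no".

yes

Instant-runoff — R1 D 10, A 3, B 3, E 0, C 0 (D winner). Winner: D.
Plurality — first-place votes: D 10, A 3, B 3, E 0, C 0. Winner: D.
The two methods agree.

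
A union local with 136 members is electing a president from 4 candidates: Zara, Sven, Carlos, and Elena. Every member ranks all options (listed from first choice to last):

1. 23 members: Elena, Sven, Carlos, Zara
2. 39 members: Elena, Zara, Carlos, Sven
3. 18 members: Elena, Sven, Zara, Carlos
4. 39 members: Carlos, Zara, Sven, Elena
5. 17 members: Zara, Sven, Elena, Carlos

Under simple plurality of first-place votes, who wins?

Elena

First-place votes: Zara 17, Sven 0, Carlos 39, Elena 80.
Elena has the most first-place votes.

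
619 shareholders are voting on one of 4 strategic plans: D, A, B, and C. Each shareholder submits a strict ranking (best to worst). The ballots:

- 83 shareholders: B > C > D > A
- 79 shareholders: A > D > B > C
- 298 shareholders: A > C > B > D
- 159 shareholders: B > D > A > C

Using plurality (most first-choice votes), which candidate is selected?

First-place votes: D 0, A 377, B 242, C 0.
A has the most first-place votes.

A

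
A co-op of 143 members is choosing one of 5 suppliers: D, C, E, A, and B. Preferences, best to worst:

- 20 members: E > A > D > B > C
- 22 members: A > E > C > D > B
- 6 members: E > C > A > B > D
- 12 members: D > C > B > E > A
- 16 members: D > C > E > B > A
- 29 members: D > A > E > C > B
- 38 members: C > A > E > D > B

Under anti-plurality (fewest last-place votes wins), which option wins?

Last-place votes: D 6, C 20, E 0, A 28, B 89.
E is ranked last by the fewest voters, so E wins.

E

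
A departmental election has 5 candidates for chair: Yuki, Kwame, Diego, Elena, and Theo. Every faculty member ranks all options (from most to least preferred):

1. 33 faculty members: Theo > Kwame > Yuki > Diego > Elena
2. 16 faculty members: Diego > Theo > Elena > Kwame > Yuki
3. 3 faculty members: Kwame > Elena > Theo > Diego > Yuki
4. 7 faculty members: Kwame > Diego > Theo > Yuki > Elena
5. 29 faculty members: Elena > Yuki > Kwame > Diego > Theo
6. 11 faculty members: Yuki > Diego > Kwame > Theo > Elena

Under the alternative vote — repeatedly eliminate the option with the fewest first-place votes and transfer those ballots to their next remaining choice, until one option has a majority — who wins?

Diego

Round 1: Yuki 11, Kwame 10, Diego 16, Elena 29, Theo 33. Eliminate Kwame.
Round 2: Yuki 11, Diego 23, Elena 32, Theo 33. Eliminate Yuki.
Round 3: Diego 34, Elena 32, Theo 33. Eliminate Elena.
Round 4: Diego 63, Theo 36. Diego has a majority.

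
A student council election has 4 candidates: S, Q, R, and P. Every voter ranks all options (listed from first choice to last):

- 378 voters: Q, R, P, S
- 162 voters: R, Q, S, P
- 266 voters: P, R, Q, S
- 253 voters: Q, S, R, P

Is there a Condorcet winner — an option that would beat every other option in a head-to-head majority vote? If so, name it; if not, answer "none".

Q vs S: 1059–0 for Q.
Q vs R: 631–428 for Q.
Q vs P: 793–266 for Q.
Q beats every other option head-to-head.

Q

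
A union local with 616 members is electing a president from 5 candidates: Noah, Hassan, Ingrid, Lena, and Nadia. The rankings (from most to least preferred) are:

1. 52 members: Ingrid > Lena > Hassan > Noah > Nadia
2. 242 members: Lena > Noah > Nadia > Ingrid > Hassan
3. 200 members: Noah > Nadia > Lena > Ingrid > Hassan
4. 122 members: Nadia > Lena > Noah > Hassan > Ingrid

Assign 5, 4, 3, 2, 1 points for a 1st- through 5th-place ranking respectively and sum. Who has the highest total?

Lena

Noah: 52·2 + 242·4 + 200·5 + 122·3 = 2438
Hassan: 52·3 + 242·1 + 200·1 + 122·2 = 842
Ingrid: 52·5 + 242·2 + 200·2 + 122·1 = 1266
Lena: 52·4 + 242·5 + 200·3 + 122·4 = 2506
Nadia: 52·1 + 242·3 + 200·4 + 122·5 = 2188
Lena has the highest Borda score (2506).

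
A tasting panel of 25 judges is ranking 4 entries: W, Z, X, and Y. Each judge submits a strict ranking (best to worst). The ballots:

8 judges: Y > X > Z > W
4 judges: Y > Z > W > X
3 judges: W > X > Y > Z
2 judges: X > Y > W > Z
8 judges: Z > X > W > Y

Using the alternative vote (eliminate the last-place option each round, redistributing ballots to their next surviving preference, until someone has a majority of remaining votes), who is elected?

Round 1: W 3, Z 8, X 2, Y 12. Eliminate X.
Round 2: W 3, Z 8, Y 14. Y has a majority.

Y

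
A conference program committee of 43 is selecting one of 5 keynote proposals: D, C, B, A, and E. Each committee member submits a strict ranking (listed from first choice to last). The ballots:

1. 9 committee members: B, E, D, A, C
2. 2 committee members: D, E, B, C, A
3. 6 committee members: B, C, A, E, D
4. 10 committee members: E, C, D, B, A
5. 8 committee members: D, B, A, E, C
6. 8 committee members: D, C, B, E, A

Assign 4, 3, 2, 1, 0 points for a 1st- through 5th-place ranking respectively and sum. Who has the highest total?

B

D: 9·2 + 2·4 + 6·0 + 10·2 + 8·4 + 8·4 = 110
C: 9·0 + 2·1 + 6·3 + 10·3 + 8·0 + 8·3 = 74
B: 9·4 + 2·2 + 6·4 + 10·1 + 8·3 + 8·2 = 114
A: 9·1 + 2·0 + 6·2 + 10·0 + 8·2 + 8·0 = 37
E: 9·3 + 2·3 + 6·1 + 10·4 + 8·1 + 8·1 = 95
B has the highest Borda score (114).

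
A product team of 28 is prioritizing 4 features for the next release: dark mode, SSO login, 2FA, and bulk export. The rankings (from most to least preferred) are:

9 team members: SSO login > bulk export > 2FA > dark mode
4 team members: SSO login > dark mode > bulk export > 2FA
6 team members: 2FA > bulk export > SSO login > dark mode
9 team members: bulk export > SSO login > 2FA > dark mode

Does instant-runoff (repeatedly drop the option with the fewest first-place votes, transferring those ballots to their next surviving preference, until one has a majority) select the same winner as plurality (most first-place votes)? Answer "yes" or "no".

Instant-runoff — R1 dark mode 0, SSO login 13, 2FA 6, bulk export 9 (dark mode out); R2 SSO login 13, 2FA 6, bulk export 9 (2FA out); R3 SSO login 13, bulk export 15 (bulk export winner). Winner: bulk export.
Plurality — first-place votes: dark mode 0, SSO login 13, 2FA 6, bulk export 9. Winner: SSO login.
The two methods disagree.

no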